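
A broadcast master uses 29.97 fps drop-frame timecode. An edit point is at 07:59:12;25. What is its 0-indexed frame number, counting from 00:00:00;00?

As if non-drop at 30 labels/s: (7 × 3600 + 59 × 60 + 12) × 30 + 25 = 862585.
Minute boundaries passed: 479; those not divisible by 10: 479 − 47 = 432; dropped labels = 2 × 432 = 864.
Actual frame index = 862585 − 864 = 861721.

861721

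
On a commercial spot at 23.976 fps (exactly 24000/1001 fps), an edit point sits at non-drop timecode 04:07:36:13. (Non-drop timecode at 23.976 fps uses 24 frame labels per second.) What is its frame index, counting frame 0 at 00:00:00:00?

Total seconds to the label: (4 × 3600 + 7 × 60 + 36) = 14856.
Frame index = 14856 × 24 + 13 = 356557.

356557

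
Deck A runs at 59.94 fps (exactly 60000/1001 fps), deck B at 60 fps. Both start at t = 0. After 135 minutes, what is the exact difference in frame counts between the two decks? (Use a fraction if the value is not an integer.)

135 min = 8100 s.
A emits 60000/1001 × 8100 = 486000000/1001 frames; B emits 60 × 8100 = 486000.
Difference = 486000/1001 frames (≈ 485.5145); B is ahead of A.

486000/1001 frames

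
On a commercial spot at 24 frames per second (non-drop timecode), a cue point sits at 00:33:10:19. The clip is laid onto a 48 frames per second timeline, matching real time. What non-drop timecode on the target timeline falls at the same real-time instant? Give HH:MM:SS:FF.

Source frame index: (0×3600 + 33×60 + 10) × 24 + 19 = 47779.
Real time: 47779 / (24) = 47779/24 s.
Target frame: (47779/24) × (48) = 95558.
At 48 labels/s: frame 95558 → 00:33:10:38.

00:33:10:38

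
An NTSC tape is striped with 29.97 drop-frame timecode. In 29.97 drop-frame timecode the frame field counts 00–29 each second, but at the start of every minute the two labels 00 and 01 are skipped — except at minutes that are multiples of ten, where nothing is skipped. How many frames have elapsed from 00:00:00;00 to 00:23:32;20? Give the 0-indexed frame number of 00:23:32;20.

As if non-drop at 30 labels/s: (0 × 3600 + 23 × 60 + 32) × 30 + 20 = 42380.
Minute boundaries passed: 23; those not divisible by 10: 23 − 2 = 21; dropped labels = 2 × 21 = 42.
Actual frame index = 42380 − 42 = 42338.

42338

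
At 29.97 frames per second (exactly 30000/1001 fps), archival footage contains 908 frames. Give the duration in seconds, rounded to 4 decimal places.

Running time = 908 × 1001/30000 = 227227/7500 s ≈ 30.2969 s.

30.2969 seconds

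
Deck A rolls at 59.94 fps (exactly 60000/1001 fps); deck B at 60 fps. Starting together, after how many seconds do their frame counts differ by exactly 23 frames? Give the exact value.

23023/60 seconds

The gap grows by |60 − 60000/1001| = 60/1001 frames per second.
Time for a 23-frame gap: 23 ÷ (60/1001) = 23023/60 s.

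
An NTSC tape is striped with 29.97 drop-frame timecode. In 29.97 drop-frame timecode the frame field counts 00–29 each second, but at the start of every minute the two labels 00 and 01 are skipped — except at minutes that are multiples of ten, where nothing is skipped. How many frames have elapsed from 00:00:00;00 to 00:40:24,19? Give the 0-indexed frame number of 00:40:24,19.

Complete 10-minute blocks: 4, each 17982 frames → 71928.
Remaining 0 whole minutes in the current block: 0 frames.
Within the current minute: 24 × 30 + 19 = 739. Total = 71928 + 0 + 739 = 72667.

72667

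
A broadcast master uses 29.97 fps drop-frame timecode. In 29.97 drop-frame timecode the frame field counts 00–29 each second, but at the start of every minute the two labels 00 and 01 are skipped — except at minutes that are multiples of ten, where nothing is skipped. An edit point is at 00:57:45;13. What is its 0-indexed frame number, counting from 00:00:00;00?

103859

As if non-drop at 30 labels/s: (0 × 3600 + 57 × 60 + 45) × 30 + 13 = 103963.
Minute boundaries passed: 57; those not divisible by 10: 57 − 5 = 52; dropped labels = 2 × 52 = 104.
Actual frame index = 103963 − 104 = 103859.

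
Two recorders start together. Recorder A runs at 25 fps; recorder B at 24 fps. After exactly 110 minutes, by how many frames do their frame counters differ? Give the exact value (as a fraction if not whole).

110 min = 6600 s.
A emits 25 × 6600 = 165000 frames; B emits 24 × 6600 = 158400.
Difference = 6600 frames; B is behind A.

6600 frames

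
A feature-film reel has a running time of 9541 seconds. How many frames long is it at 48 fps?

Frames = 9541 × 48 = 457968.

457968 frames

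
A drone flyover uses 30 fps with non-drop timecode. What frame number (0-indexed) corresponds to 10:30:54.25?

1135645

Total seconds to the label: (10 × 3600 + 30 × 60 + 54) = 37854.
Frame index = 37854 × 30 + 25 = 1135645.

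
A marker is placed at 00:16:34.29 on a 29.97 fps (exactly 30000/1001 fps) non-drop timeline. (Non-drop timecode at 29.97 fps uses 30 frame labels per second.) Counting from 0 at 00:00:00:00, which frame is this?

Total seconds to the label: (0 × 3600 + 16 × 60 + 34) = 994.
Frame index = 994 × 30 + 29 = 29849.

frame 29849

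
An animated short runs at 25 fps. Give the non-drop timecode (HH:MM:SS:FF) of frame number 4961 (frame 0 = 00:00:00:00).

00:03:18:11

4961 ÷ 25 = 198 full seconds, remainder 11 frames.
198 s = 0 h 3 min 18 s.
Timecode: 00:03:18:11.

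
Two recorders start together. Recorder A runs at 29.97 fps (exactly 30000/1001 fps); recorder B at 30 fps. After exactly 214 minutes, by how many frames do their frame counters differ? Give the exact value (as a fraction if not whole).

385200/1001 frames

214 min = 12840 s.
A emits 30000/1001 × 12840 = 385200000/1001 frames; B emits 30 × 12840 = 385200.
Difference = 385200/1001 frames (≈ 384.8152); B is ahead of A.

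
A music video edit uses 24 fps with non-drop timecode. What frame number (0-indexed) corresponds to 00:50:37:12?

Total seconds to the label: (0 × 3600 + 50 × 60 + 37) = 3037.
Frame index = 3037 × 24 + 12 = 72900.

frame 72900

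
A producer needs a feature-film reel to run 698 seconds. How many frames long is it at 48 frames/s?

Frames = 698 × 48 = 33504.

33504 frames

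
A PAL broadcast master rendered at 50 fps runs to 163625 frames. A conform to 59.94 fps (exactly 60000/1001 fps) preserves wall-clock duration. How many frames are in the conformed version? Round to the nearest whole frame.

196154 frames

Frames at target rate = 163625 × (60000/1001) / (50) = 2550000/13 ≈ 196153.846.
Nearest whole frame: 196154.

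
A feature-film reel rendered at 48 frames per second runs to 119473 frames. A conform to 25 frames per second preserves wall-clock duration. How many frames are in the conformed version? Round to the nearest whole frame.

62226 frames

Frames at target rate = 119473 × (25) / (48) = 2986825/48 ≈ 62225.521.
Nearest whole frame: 62226.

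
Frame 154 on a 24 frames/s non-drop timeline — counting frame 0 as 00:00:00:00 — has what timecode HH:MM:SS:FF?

154 ÷ 24 = 6 full seconds, remainder 10 frames.
6 s = 0 h 0 min 6 s.
Timecode: 00:00:06:10.

00:00:06:10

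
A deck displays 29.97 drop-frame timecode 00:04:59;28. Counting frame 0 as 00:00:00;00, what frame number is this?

8990

As if non-drop at 30 labels/s: (0 × 3600 + 4 × 60 + 59) × 30 + 28 = 8998.
Minute boundaries passed: 4; those not divisible by 10: 4 − 0 = 4; dropped labels = 2 × 4 = 8.
Actual frame index = 8998 − 8 = 8990.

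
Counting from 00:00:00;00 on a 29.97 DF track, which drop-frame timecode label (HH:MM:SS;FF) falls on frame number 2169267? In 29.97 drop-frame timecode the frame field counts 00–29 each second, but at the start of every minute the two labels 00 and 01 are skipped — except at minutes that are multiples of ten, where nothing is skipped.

Each 10-minute DF block holds 10 × 60 × 30 − 9 × 2 = 17982 frames. 2169267 ÷ 17982 → 120 full blocks, remainder 11427.
Within the partial block the first minute is 1800 frames and each further minute 1798, so 6 further minute boundaries passed. Total skipped labels = 18 × 120 + 2 × 6 = 2172.
Non-drop label index = 2169267 + 2172 = 2171439; at 30 labels/s that is 20:06:21:09, i.e. DF 20:06:21;09.

20:06:21;09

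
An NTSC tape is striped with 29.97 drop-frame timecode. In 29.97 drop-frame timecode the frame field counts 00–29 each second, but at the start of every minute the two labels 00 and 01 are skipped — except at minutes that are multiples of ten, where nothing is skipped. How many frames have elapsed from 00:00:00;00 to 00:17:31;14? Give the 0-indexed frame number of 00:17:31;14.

31512

As if non-drop at 30 labels/s: (0 × 3600 + 17 × 60 + 31) × 30 + 14 = 31544.
Minute boundaries passed: 17; those not divisible by 10: 17 − 1 = 16; dropped labels = 2 × 16 = 32.
Actual frame index = 31544 − 32 = 31512.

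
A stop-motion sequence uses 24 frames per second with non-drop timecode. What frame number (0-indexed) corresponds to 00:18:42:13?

26941

Total seconds to the label: (0 × 3600 + 18 × 60 + 42) = 1122.
Frame index = 1122 × 24 + 13 = 26941.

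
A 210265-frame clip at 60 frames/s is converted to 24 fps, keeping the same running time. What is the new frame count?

84106 frames

Target frames = source frames × (target rate / source rate) = 210265 × (24)/(60) = 210265 × 2/5 = 84106.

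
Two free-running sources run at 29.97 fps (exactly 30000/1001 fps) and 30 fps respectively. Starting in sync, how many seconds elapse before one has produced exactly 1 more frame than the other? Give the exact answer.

1001/30 seconds

The gap grows by |30 − 30000/1001| = 30/1001 frames per second.
Time for a 1-frame gap: 1 ÷ (30/1001) = 1001/30 s.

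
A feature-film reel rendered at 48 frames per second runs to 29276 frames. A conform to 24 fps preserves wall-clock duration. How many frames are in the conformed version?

Target frames = source frames × (target rate / source rate) = 29276 × (24)/(48) = 29276 × 1/2 = 14638.

14638 frames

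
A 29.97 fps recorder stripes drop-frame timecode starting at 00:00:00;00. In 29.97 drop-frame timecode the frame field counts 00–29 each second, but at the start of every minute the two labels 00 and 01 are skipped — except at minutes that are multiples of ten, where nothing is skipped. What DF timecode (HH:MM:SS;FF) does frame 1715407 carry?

15:53:57;13

Ten DF minutes hold 17982 frames, so frame 1715407 lies in block 95 (frames 1708290–1726271) with 7117 frames into that block.
The block's first minute is 1800 frames and the rest 1798 each; 7117 frames reaches minute 3, so 95 × 18 + 3 × 2 = 1716 labels have been skipped so far.
Adding those back, label number 1715407 + 1716 = 1717123 at 30 labels/s is 57237 s + 13 f = 15 h 53 min 57 s frame 13, i.e. 15:53:57;13.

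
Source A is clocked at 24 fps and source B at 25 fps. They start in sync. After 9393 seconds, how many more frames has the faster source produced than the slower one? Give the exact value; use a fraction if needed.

9393 frames

A emits 24 × 9393 = 225432 frames; B emits 25 × 9393 = 234825.
Difference = 9393 frames; B is ahead of A.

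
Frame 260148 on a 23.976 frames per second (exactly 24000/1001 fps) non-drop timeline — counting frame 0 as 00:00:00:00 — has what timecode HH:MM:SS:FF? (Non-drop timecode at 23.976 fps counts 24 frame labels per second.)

260148 ÷ 24 = 10839 full seconds, remainder 12 frames.
10839 s = 3 h 0 min 39 s.
Timecode: 03:00:39:12.

03:00:39:12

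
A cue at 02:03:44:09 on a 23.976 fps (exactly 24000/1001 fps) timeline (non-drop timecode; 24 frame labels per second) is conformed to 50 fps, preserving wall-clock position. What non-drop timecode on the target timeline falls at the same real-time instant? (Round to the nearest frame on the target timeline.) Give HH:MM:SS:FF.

Source frame index: (2×3600 + 3×60 + 44) × 24 + 9 = 178185.
Real time: 178185 / (24000/1001) = 11890879/1600 s.
Target frame: (11890879/1600) × (50) = 11890879/32 ≈ 371589.969 → 371590.
At 50 labels/s: frame 371590 → 02:03:51:40.

02:03:51:40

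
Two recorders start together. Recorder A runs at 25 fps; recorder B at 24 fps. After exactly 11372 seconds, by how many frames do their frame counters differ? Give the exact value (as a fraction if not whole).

11372 frames

A emits 25 × 11372 = 284300 frames; B emits 24 × 11372 = 272928.
Difference = 11372 frames; B is behind A.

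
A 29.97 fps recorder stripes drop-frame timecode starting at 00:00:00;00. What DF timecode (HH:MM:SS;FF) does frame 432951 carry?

04:00:46;03

Ten DF minutes hold 17982 frames, so frame 432951 lies in block 24 (frames 431568–449549) with 1383 frames into that block.
The block's first minute is 1800 frames and the rest 1798 each; 1383 frames reaches minute 0, so 24 × 18 + 0 × 2 = 432 labels have been skipped so far.
Adding those back, label number 432951 + 432 = 433383 at 30 labels/s is 14446 s + 3 f = 4 h 0 min 46 s frame 3, i.e. 04:00:46;03.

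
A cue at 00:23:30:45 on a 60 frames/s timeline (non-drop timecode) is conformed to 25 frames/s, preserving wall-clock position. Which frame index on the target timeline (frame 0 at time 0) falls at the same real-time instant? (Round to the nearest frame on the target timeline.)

Source frame index: (0×3600 + 23×60 + 30) × 60 + 45 = 84645.
Real time: 84645 / (60) = 5643/4 s.
Target frame: (5643/4) × (25) = 141075/4 ≈ 35268.750 → 35269.

frame 35269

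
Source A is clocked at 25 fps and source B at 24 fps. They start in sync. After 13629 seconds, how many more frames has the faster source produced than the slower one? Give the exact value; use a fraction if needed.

13629 frames

A emits 25 × 13629 = 340725 frames; B emits 24 × 13629 = 327096.
Difference = 13629 frames; B is behind A.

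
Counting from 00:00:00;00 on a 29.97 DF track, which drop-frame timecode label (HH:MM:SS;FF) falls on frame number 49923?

Each 10-minute DF block holds 10 × 60 × 30 − 9 × 2 = 17982 frames. 49923 ÷ 17982 → 2 full blocks, remainder 13959.
Within the partial block the first minute is 1800 frames and each further minute 1798, so 7 further minute boundaries passed. Total skipped labels = 18 × 2 + 2 × 7 = 50.
Non-drop label index = 49923 + 50 = 49973; at 30 labels/s that is 00:27:45:23, i.e. DF 00:27:45;23.

00:27:45;23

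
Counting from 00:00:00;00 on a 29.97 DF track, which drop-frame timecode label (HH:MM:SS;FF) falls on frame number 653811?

06:03:35;15

Each 10-minute DF block holds 10 × 60 × 30 − 9 × 2 = 17982 frames. 653811 ÷ 17982 → 36 full blocks, remainder 6459.
Within the partial block the first minute is 1800 frames and each further minute 1798, so 3 further minute boundaries passed. Total skipped labels = 18 × 36 + 2 × 3 = 654.
Non-drop label index = 653811 + 654 = 654465; at 30 labels/s that is 06:03:35:15, i.e. DF 06:03:35;15.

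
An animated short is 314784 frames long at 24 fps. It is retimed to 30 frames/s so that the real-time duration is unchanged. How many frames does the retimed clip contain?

Target frames = source frames × (target rate / source rate) = 314784 × (30)/(24) = 314784 × 5/4 = 393480.

393480 frames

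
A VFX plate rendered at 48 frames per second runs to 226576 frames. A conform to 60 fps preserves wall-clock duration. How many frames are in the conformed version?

283220 frames

Target frames = source frames × (target rate / source rate) = 226576 × (60)/(48) = 226576 × 5/4 = 283220.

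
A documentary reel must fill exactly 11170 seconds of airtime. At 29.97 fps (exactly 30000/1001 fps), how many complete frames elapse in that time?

334765 frames

Frames = 11170 × 30000/1001 = 335100000/1001 ≈ 334765.2348.
Complete frames: 334765.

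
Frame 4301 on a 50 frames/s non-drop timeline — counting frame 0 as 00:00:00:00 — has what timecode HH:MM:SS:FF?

00:01:26:01

4301 ÷ 50 = 86 full seconds, remainder 1 frame.
86 s = 0 h 1 min 26 s.
Timecode: 00:01:26:01.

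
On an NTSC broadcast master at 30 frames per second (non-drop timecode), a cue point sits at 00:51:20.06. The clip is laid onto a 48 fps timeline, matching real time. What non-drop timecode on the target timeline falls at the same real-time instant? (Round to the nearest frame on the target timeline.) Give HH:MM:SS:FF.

Source frame index: (0×3600 + 51×60 + 20) × 30 + 6 = 92406.
Real time: 92406 / (30) = 15401/5 s.
Target frame: (15401/5) × (48) = 739248/5 ≈ 147849.600 → 147850.
At 48 labels/s: frame 147850 → 00:51:20:10.

00:51:20:10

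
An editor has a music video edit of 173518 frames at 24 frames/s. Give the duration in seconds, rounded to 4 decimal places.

Running time = 173518 × 1/24 = 86759/12 s ≈ 7229.9167 s.

7229.9167 seconds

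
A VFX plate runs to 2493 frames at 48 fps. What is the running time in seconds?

51.9375 seconds

Running time = 2493 / (48) = 51.9375 s.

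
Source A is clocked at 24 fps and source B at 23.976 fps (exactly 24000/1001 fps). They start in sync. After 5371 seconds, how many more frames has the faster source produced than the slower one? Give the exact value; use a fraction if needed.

128904/1001 frames

A emits 24 × 5371 = 128904 frames; B emits 24000/1001 × 5371 = 128904000/1001.
Difference = 128904/1001 frames (≈ 128.7752); B is behind A.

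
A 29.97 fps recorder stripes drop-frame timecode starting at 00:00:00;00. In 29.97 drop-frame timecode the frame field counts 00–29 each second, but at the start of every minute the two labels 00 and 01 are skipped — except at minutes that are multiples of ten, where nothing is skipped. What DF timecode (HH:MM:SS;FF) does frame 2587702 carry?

Ten DF minutes hold 17982 frames, so frame 2587702 lies in block 143 (frames 2571426–2589407) with 16276 frames into that block.
The block's first minute is 1800 frames and the rest 1798 each; 16276 frames reaches minute 9, so 143 × 18 + 9 × 2 = 2592 labels have been skipped so far.
Adding those back, label number 2587702 + 2592 = 2590294 at 30 labels/s is 86343 s + 4 f = 23 h 59 min 3 s frame 4, i.e. 23:59:03;04.

23:59:03;04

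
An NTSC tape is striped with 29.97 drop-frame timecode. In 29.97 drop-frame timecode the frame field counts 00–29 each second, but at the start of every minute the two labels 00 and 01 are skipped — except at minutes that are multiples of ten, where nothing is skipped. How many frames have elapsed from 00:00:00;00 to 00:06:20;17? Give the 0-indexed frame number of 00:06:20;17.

Complete 10-minute blocks: 0, each 17982 frames → 0.
Remaining 6 whole minutes in the current block: 1800 + 5 × 1798 = 10790 frames.
Within the current minute: 20 × 30 + 17 − 2 = 615 (labels ;00/;01 skipped at this minute). Total = 0 + 10790 + 615 = 11405.

11405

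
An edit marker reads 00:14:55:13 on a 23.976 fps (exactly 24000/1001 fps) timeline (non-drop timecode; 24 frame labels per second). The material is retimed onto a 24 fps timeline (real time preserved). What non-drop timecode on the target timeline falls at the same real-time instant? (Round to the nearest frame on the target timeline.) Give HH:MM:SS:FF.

00:14:56:10

Source frame index: (0×3600 + 14×60 + 55) × 24 + 13 = 21493.
Real time: 21493 / (24000/1001) = 21514493/24000 s.
Target frame: (21514493/24000) × (24) = 21514493/1000 ≈ 21514.493 → 21514.
At 24 labels/s: frame 21514 → 00:14:56:10.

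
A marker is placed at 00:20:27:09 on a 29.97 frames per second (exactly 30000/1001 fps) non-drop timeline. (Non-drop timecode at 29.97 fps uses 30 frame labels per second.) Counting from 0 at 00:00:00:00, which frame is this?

36819

Total seconds to the label: (0 × 3600 + 20 × 60 + 27) = 1227.
Frame index = 1227 × 30 + 9 = 36819.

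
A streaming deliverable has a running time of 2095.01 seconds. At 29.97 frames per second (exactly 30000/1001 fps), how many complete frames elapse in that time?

62787 frames

Frames = 2095.01 × 30000/1001 = 62850300/1001 ≈ 62787.5125.
Complete frames: 62787.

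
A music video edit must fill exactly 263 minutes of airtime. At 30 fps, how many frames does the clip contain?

263 min = 15780 s.
Frames = 15780 × 30 = 473400.

473400 frames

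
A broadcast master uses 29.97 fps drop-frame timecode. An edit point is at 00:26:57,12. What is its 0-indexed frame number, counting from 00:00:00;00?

48474

As if non-drop at 30 labels/s: (0 × 3600 + 26 × 60 + 57) × 30 + 12 = 48522.
Minute boundaries passed: 26; those not divisible by 10: 26 − 2 = 24; dropped labels = 2 × 24 = 48.
Actual frame index = 48522 − 48 = 48474.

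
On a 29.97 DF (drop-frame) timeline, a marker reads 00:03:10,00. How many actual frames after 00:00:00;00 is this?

Complete 10-minute blocks: 0, each 17982 frames → 0.
Remaining 3 whole minutes in the current block: 1800 + 2 × 1798 = 5396 frames.
Within the current minute: 10 × 30 + 0 − 2 = 298 (labels ;00/;01 skipped at this minute). Total = 0 + 5396 + 298 = 5694.

5694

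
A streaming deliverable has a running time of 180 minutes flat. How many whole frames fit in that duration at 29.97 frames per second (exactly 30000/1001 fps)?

323676 frames

180 min = 10800 s.
Frames = 10800 × 30000/1001 = 324000000/1001 ≈ 323676.3237.
Complete frames: 323676.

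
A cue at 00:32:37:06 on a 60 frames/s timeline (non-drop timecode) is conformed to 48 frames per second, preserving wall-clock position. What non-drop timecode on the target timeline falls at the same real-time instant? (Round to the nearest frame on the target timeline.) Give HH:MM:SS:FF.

Source frame index: (0×3600 + 32×60 + 37) × 60 + 6 = 117426.
Real time: 117426 / (60) = 19571/10 s.
Target frame: (19571/10) × (48) = 469704/5 ≈ 93940.800 → 93941.
At 48 labels/s: frame 93941 → 00:32:37:05.

00:32:37:05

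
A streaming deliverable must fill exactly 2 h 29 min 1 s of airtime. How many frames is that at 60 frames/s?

536460 frames

2 h 29 min 1 s = 8941 s.
Frames = 8941 × 60 = 536460.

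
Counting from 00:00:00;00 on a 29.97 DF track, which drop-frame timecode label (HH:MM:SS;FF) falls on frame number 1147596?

10:38:11;16

Ten DF minutes hold 17982 frames, so frame 1147596 lies in block 63 (frames 1132866–1150847) with 14730 frames into that block.
The block's first minute is 1800 frames and the rest 1798 each; 14730 frames reaches minute 8, so 63 × 18 + 8 × 2 = 1150 labels have been skipped so far.
Adding those back, label number 1147596 + 1150 = 1148746 at 30 labels/s is 38291 s + 16 f = 10 h 38 min 11 s frame 16, i.e. 10:38:11;16.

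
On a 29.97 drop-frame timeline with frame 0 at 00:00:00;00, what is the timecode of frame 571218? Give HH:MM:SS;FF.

05:17:39;20

Each 10-minute DF block holds 10 × 60 × 30 − 9 × 2 = 17982 frames. 571218 ÷ 17982 → 31 full blocks, remainder 13776.
Within the partial block the first minute is 1800 frames and each further minute 1798, so 7 further minute boundaries passed. Total skipped labels = 18 × 31 + 2 × 7 = 572.
Non-drop label index = 571218 + 572 = 571790; at 30 labels/s that is 05:17:39:20, i.e. DF 05:17:39;20.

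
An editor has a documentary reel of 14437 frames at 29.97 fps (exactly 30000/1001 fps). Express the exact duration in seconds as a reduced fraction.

14451437/30000 seconds

Running time = 14437 ÷ (30000/1001) = 14437 × 1001/30000 = 14451437/30000 s.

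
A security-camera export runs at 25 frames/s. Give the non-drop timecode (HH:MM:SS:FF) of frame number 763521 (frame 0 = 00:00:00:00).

763521 ÷ 25 = 30540 full seconds, remainder 21 frames.
30540 s = 8 h 29 min 0 s.
Timecode: 08:29:00:21.

08:29:00:21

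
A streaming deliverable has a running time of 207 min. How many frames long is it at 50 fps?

621000 frames

207 min = 12420 s.
Frames = 12420 × 50 = 621000.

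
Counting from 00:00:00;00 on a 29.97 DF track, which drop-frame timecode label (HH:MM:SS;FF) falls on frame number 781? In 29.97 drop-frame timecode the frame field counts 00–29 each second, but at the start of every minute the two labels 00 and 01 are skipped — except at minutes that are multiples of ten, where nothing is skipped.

00:00:26;01

Each 10-minute DF block holds 10 × 60 × 30 − 9 × 2 = 17982 frames. 781 ÷ 17982 → 0 full blocks, remainder 781.
Within the partial block the first minute is 1800 frames and each further minute 1798, so 0 further minute boundaries passed. Total skipped labels = 18 × 0 + 2 × 0 = 0.
Non-drop label index = 781 + 0 = 781; at 30 labels/s that is 00:00:26:01, i.e. DF 00:00:26;01.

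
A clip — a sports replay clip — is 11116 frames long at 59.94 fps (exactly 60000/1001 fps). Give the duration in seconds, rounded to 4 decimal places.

185.4519 seconds

Running time = 11116 × 1001/60000 = 2781779/15000 s ≈ 185.4519 s.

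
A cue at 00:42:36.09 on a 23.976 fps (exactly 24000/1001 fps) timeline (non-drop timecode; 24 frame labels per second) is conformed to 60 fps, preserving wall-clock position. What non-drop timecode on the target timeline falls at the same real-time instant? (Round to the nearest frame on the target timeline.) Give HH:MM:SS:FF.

Source frame index: (0×3600 + 42×60 + 36) × 24 + 9 = 61353.
Real time: 61353 / (24000/1001) = 20471451/8000 s.
Target frame: (20471451/8000) × (60) = 61414353/400 ≈ 153535.883 → 153536.
At 60 labels/s: frame 153536 → 00:42:38:56.

00:42:38:56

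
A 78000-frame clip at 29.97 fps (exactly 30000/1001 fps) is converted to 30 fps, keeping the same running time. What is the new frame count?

78078 frames

Target frames = source frames × (target rate / source rate) = 78000 × (30)/(30000/1001) = 78000 × 1001/1000 = 78078.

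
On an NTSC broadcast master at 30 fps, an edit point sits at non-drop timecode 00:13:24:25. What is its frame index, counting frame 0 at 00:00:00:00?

Total seconds to the label: (0 × 3600 + 13 × 60 + 24) = 804.
Frame index = 804 × 30 + 25 = 24145.

24145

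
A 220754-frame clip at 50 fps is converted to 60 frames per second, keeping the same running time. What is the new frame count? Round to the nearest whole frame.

264905 frames

Frames at target rate = 220754 × (60) / (50) = 1324524/5 ≈ 264904.800.
Nearest whole frame: 264905.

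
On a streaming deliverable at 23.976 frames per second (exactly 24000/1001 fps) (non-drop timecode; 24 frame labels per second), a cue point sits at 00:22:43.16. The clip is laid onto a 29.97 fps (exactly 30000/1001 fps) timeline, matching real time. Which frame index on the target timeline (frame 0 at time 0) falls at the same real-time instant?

Source frame index: (0×3600 + 22×60 + 43) × 24 + 16 = 32728.
Real time: 32728 / (24000/1001) = 4095091/3000 s.
Target frame: (4095091/3000) × (30000/1001) = 40910.

frame 40910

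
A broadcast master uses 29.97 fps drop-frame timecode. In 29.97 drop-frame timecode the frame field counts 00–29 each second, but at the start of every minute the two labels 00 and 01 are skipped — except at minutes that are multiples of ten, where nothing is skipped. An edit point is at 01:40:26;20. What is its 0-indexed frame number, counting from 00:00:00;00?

180620

As if non-drop at 30 labels/s: (1 × 3600 + 40 × 60 + 26) × 30 + 20 = 180800.
Minute boundaries passed: 100; those not divisible by 10: 100 − 10 = 90; dropped labels = 2 × 90 = 180.
Actual frame index = 180800 − 180 = 180620.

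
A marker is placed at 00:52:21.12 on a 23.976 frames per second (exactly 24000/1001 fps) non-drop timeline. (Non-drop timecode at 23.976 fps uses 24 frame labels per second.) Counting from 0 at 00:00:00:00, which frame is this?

frame 75396

Total seconds to the label: (0 × 3600 + 52 × 60 + 21) = 3141.
Frame index = 3141 × 24 + 12 = 75396.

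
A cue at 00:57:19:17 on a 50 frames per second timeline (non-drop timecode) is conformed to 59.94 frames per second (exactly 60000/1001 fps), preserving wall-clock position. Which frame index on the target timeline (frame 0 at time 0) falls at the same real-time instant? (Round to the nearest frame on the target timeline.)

Source frame index: (0×3600 + 57×60 + 19) × 50 + 17 = 171967.
Real time: 171967 / (50) = 171967/50 s.
Target frame: (171967/50) × (60000/1001) = 206360400/1001 ≈ 206154.246 → 206154.

frame 206154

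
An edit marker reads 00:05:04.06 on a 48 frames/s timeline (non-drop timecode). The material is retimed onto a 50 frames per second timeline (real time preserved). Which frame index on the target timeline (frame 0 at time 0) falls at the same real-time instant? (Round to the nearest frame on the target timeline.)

Source frame index: (0×3600 + 5×60 + 4) × 48 + 6 = 14598.
Real time: 14598 / (48) = 2433/8 s.
Target frame: (2433/8) × (50) = 60825/4 ≈ 15206.250 → 15206.

frame 15206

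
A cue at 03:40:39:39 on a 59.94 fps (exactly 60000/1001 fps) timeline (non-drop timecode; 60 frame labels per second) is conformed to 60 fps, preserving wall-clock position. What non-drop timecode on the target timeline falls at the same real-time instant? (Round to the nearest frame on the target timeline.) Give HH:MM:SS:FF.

Source frame index: (3×3600 + 40×60 + 39) × 60 + 39 = 794379.
Real time: 794379 / (60000/1001) = 265057793/20000 s.
Target frame: (265057793/20000) × (60) = 795173379/1000 ≈ 795173.379 → 795173.
At 60 labels/s: frame 795173 → 03:40:52:53.

03:40:52:53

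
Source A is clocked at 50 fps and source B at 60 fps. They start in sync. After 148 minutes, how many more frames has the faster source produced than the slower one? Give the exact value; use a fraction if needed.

88800 frames

148 min = 8880 s.
A emits 50 × 8880 = 444000 frames; B emits 60 × 8880 = 532800.
Difference = 88800 frames; B is ahead of A.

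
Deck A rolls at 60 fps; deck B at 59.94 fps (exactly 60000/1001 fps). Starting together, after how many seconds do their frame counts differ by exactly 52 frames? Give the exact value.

The gap grows by |60000/1001 − 60| = 60/1001 frames per second.
Time for a 52-frame gap: 52 ÷ (60/1001) = 13013/15 s.

13013/15 seconds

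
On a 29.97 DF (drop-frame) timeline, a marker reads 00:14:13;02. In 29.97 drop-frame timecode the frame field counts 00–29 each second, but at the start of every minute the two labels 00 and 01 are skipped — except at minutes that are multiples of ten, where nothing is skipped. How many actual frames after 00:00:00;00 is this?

Complete 10-minute blocks: 1, each 17982 frames → 17982.
Remaining 4 whole minutes in the current block: 1800 + 3 × 1798 = 7194 frames.
Within the current minute: 13 × 30 + 2 − 2 = 390 (labels ;00/;01 skipped at this minute). Total = 17982 + 7194 + 390 = 25566.

25566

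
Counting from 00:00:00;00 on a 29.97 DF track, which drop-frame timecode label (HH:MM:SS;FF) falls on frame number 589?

Ten DF minutes hold 17982 frames, so frame 589 lies in block 0 (frames 0–17981) with 589 frames into that block.
The block's first minute is 1800 frames and the rest 1798 each; 589 frames reaches minute 0, so 0 × 18 + 0 × 2 = 0 labels have been skipped so far.
Adding those back, label number 589 + 0 = 589 at 30 labels/s is 19 s + 19 f = 0 h 0 min 19 s frame 19, i.e. 00:00:19;19.

00:00:19;19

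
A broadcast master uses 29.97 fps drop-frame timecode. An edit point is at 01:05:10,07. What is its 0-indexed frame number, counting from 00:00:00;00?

117189

Complete 10-minute blocks: 6, each 17982 frames → 107892.
Remaining 5 whole minutes in the current block: 1800 + 4 × 1798 = 8992 frames.
Within the current minute: 10 × 30 + 7 − 2 = 305 (labels ;00/;01 skipped at this minute). Total = 107892 + 8992 + 305 = 117189.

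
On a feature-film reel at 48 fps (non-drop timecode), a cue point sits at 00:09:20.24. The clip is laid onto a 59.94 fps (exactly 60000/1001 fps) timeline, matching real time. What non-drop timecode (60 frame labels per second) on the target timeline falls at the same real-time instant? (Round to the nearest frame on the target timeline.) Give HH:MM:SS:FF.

Source frame index: (0×3600 + 9×60 + 20) × 48 + 24 = 26904.
Real time: 26904 / (48) = 1121/2 s.
Target frame: (1121/2) × (60000/1001) = 33630000/1001 ≈ 33596.404 → 33596.
At 60 labels/s: frame 33596 → 00:09:19:56.

00:09:19:56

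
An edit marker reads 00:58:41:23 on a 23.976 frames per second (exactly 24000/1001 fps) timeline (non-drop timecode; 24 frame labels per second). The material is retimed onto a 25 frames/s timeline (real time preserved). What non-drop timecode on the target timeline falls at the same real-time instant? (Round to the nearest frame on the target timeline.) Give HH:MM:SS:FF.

00:58:45:12

Source frame index: (0×3600 + 58×60 + 41) × 24 + 23 = 84527.
Real time: 84527 / (24000/1001) = 84611527/24000 s.
Target frame: (84611527/24000) × (25) = 84611527/960 ≈ 88137.007 → 88137.
At 25 labels/s: frame 88137 → 00:58:45:12.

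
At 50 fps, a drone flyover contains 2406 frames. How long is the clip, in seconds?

48.12 seconds

Running time = 2406 / (50) = 48.12 s.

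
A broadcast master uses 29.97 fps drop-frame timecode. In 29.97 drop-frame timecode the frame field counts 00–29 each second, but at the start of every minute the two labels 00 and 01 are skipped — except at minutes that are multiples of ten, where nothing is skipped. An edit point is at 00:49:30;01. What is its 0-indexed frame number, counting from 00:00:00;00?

89011

As if non-drop at 30 labels/s: (0 × 3600 + 49 × 60 + 30) × 30 + 1 = 89101.
Minute boundaries passed: 49; those not divisible by 10: 49 − 4 = 45; dropped labels = 2 × 45 = 90.
Actual frame index = 89101 − 90 = 89011.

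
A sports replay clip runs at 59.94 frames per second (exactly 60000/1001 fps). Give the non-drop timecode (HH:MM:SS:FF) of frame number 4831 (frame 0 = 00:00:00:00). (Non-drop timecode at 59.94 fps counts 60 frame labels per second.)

4831 ÷ 60 = 80 full seconds, remainder 31 frames.
80 s = 0 h 1 min 20 s.
Timecode: 00:01:20:31.

00:01:20:31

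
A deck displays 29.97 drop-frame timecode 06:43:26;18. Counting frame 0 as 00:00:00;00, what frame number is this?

725472

As if non-drop at 30 labels/s: (6 × 3600 + 43 × 60 + 26) × 30 + 18 = 726198.
Minute boundaries passed: 403; those not divisible by 10: 403 − 40 = 363; dropped labels = 2 × 363 = 726.
Actual frame index = 726198 − 726 = 725472.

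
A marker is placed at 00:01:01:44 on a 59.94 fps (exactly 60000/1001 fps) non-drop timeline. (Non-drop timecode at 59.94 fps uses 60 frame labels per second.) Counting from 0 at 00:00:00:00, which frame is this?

frame 3704

Total seconds to the label: (0 × 3600 + 1 × 60 + 1) = 61.
Frame index = 61 × 60 + 44 = 3704.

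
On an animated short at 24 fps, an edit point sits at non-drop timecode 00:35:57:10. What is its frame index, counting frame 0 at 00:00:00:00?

Total seconds to the label: (0 × 3600 + 35 × 60 + 57) = 2157.
Frame index = 2157 × 24 + 10 = 51778.

51778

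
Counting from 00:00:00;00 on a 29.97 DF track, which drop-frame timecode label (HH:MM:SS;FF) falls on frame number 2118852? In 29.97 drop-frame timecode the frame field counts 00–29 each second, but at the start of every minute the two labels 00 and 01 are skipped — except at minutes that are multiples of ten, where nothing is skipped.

19:38:19;04

Ten DF minutes hold 17982 frames, so frame 2118852 lies in block 117 (frames 2103894–2121875) with 14958 frames into that block.
The block's first minute is 1800 frames and the rest 1798 each; 14958 frames reaches minute 8, so 117 × 18 + 8 × 2 = 2122 labels have been skipped so far.
Adding those back, label number 2118852 + 2122 = 2120974 at 30 labels/s is 70699 s + 4 f = 19 h 38 min 19 s frame 4, i.e. 19:38:19;04.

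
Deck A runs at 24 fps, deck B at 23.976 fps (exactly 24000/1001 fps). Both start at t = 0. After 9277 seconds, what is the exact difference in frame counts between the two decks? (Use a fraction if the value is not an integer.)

222648/1001 frames

A emits 24 × 9277 = 222648 frames; B emits 24000/1001 × 9277 = 222648000/1001.
Difference = 222648/1001 frames (≈ 222.4256); B is behind A.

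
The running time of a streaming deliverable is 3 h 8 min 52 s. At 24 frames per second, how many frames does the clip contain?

271968 frames

3 h 8 min 52 s = 11332 s.
Frames = 11332 × 24 = 271968.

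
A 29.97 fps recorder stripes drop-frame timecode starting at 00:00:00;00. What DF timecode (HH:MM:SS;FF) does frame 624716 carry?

05:47:24;22

Ten DF minutes hold 17982 frames, so frame 624716 lies in block 34 (frames 611388–629369) with 13328 frames into that block.
The block's first minute is 1800 frames and the rest 1798 each; 13328 frames reaches minute 7, so 34 × 18 + 7 × 2 = 626 labels have been skipped so far.
Adding those back, label number 624716 + 626 = 625342 at 30 labels/s is 20844 s + 22 f = 5 h 47 min 24 s frame 22, i.e. 05:47:24;22.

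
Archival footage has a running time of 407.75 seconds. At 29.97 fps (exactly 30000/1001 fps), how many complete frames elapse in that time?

12220 frames

Frames = 407.75 × 30000/1001 = 1747500/143 ≈ 12220.2797.
Complete frames: 12220.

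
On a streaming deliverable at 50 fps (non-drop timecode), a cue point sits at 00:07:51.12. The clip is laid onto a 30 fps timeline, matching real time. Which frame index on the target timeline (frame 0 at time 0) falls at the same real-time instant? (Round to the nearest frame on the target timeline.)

frame 14137

Source frame index: (0×3600 + 7×60 + 51) × 50 + 12 = 23562.
Real time: 23562 / (50) = 11781/25 s.
Target frame: (11781/25) × (30) = 70686/5 ≈ 14137.200 → 14137.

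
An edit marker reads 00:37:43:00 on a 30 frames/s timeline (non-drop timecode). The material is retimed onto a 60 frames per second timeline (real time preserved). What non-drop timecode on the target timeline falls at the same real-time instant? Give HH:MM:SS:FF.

Source frame index: (0×3600 + 37×60 + 43) × 30 + 0 = 67890.
Real time: 67890 / (30) = 2263 s.
Target frame: (2263) × (60) = 135780.
At 60 labels/s: frame 135780 → 00:37:43:00.

00:37:43:00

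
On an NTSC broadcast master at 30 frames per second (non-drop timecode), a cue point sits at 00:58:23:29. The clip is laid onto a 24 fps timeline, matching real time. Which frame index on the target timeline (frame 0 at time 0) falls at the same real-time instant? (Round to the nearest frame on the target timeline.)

Source frame index: (0×3600 + 58×60 + 23) × 30 + 29 = 105119.
Real time: 105119 / (30) = 105119/30 s.
Target frame: (105119/30) × (24) = 420476/5 ≈ 84095.200 → 84095.

frame 84095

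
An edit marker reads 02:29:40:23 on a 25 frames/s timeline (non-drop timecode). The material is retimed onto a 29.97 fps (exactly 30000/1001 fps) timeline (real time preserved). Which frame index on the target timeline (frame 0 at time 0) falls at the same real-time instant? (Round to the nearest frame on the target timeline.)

frame 269158

Source frame index: (2×3600 + 29×60 + 40) × 25 + 23 = 224523.
Real time: 224523 / (25) = 224523/25 s.
Target frame: (224523/25) × (30000/1001) = 20725200/77 ≈ 269158.442 → 269158.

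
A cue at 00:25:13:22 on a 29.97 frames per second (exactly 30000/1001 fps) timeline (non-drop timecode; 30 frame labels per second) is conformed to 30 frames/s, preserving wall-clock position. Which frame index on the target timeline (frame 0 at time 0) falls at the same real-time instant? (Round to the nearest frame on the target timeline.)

frame 45457

Source frame index: (0×3600 + 25×60 + 13) × 30 + 22 = 45412.
Real time: 45412 / (30000/1001) = 11364353/7500 s.
Target frame: (11364353/7500) × (30) = 11364353/250 ≈ 45457.412 → 45457.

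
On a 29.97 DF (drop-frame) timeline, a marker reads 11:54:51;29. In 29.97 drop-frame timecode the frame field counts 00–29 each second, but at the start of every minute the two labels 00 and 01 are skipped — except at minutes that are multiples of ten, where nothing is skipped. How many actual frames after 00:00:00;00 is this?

Complete 10-minute blocks: 71, each 17982 frames → 1276722.
Remaining 4 whole minutes in the current block: 1800 + 3 × 1798 = 7194 frames.
Within the current minute: 51 × 30 + 29 − 2 = 1557 (labels ;00/;01 skipped at this minute). Total = 1276722 + 7194 + 1557 = 1285473.

1285473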